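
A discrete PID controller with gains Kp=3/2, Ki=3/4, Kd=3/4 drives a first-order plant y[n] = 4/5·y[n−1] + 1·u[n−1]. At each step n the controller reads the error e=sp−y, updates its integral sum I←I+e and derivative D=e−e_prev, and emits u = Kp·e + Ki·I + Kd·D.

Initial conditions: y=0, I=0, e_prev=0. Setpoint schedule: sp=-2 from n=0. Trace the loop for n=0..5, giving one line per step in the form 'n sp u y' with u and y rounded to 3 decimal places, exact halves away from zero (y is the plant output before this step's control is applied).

(exact arithmetic carried between steps; '≈' marks a value shown rounded to 6 d.p. or computed from one; I and e_prev carry over from the previous line; the table rounds u and y to 3 d.p., halves away from zero)
n=0: y=0, sp=-2, e=sp−y=-2; I=-2, D=e−e_prev=-2; u=3/2·(-2)+3/4·(-2)+3/4·(-2)=-6; next y=4/5·0+1·(-6)=-6
n=1: y=-6, sp=-2, e=sp−y=4; I=2, D=e−e_prev=6; u=3/2·4+3/4·2+3/4·6=12; next y=4/5·(-6)+1·12=7.2
n=2: y=7.2, sp=-2, e=sp−y=-9.2; I=-7.2, D=e−e_prev=-13.2; u=3/2·(-9.2)+3/4·(-7.2)+3/4·(-13.2)=-29.1; next y=4/5·7.2+1·(-29.1)=-23.34
n=3: y=-23.34, sp=-2, e=sp−y=21.34; I=14.14, D=e−e_prev=30.54; u=3/2·21.34+3/4·14.14+3/4·30.54=65.52; next y=4/5·(-23.34)+1·65.52=46.848
n=4: y=46.848, sp=-2, e=sp−y=-48.848; I=-34.708, D=e−e_prev=-70.188; u=3/2·(-48.848)+3/4·(-34.708)+3/4·(-70.188)=-151.944; next y=4/5·46.848+1·(-151.944)=-114.4656
n=5: y=-114.4656, sp=-2, e=sp−y=112.4656; I=77.7576, D=e−e_prev=161.3136; u=3/2·112.4656+3/4·77.7576+3/4·161.3136=348.0018; next y=4/5·(-114.4656)+1·348.0018=256.42932

0 -2 -6.000 0.000
1 -2 12.000 -6.000
2 -2 -29.100 7.200
3 -2 65.520 -23.340
4 -2 -151.944 46.848
5 -2 348.002 -114.466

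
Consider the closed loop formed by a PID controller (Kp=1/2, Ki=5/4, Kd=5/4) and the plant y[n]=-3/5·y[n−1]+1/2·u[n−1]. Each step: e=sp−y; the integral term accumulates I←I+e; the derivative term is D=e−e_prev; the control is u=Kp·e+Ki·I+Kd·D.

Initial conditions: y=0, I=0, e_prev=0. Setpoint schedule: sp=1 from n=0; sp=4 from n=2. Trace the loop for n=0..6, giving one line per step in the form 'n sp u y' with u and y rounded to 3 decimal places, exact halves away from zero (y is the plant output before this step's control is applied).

(exact arithmetic carried between steps; '≈' marks a value shown rounded to 6 d.p. or computed from one; I and e_prev carry over from the previous line; the table rounds u and y to 3 d.p., halves away from zero)
n=0: y=0, sp=1, e=sp−y=1; I=1, D=e−e_prev=1; u=1/2·1+5/4·1+5/4·1=3; next y=-3/5·0+1/2·3=1.5
n=1: y=1.5, sp=1, e=sp−y=-0.5; I=0.5, D=e−e_prev=-1.5; u=1/2·(-0.5)+5/4·0.5+5/4·(-1.5)=-1.5; next y=-3/5·1.5+1/2·(-1.5)=-1.65
n=2: y=-1.65, sp=4, e=sp−y=5.65; I=6.15, D=e−e_prev=6.15; u=1/2·5.65+5/4·6.15+5/4·6.15=18.2; next y=-3/5·(-1.65)+1/2·18.2=10.09
n=3: y=10.09, sp=4, e=sp−y=-6.09; I=0.06, D=e−e_prev=-11.74; u=1/2·(-6.09)+5/4·0.06+5/4·(-11.74)=-17.645; next y=-3/5·10.09+1/2·(-17.645)=-14.8765
n=4: y=-14.8765, sp=4, e=sp−y=18.8765; I=18.9365, D=e−e_prev=24.9665; u=1/2·18.8765+5/4·18.9365+5/4·24.9665=64.317; next y=-3/5·(-14.8765)+1/2·64.317=41.0844
n=5: y=41.0844, sp=4, e=sp−y=-37.0844; I=-18.1479, D=e−e_prev=-55.9609; u=1/2·(-37.0844)+5/4·(-18.1479)+5/4·(-55.9609)=-111.1782; next y=-3/5·41.0844+1/2·(-111.1782)=-80.23974
n=6: y=-80.23974, sp=4, e=sp−y=84.23974; I=66.09184, D=e−e_prev=121.32414; u=1/2·84.23974+5/4·66.09184+5/4·121.32414=276.389845; next y=-3/5·(-80.23974)+1/2·276.389845≈186.338767

0 1 3.000 0.000
1 1 -1.500 1.500
2 4 18.200 -1.650
3 4 -17.645 10.090
4 4 64.317 -14.877
5 4 -111.178 41.084
6 4 276.390 -80.240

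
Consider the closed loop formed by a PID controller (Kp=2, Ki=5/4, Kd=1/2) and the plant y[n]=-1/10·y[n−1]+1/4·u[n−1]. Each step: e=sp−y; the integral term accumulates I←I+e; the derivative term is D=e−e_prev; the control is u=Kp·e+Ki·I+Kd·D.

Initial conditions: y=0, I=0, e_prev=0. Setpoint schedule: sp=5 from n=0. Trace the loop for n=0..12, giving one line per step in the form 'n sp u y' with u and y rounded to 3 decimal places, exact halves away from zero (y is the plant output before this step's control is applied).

(exact arithmetic carried between steps; '≈' marks a value shown rounded to 6 d.p. or computed from one; I and e_prev carry over from the previous line; the table rounds u and y to 3 d.p., halves away from zero)
n=0: y=0, sp=5, e=sp−y=5; I=5, D=e−e_prev=5; u=2·5+5/4·5+1/2·5=18.75; next y=-1/10·0+1/4·18.75=4.6875
n=1: y=4.6875, sp=5, e=sp−y=0.3125; I=5.3125, D=e−e_prev=-4.6875; u=2·0.3125+5/4·5.3125+1/2·(-4.6875)=4.921875; next y=-1/10·4.6875+1/4·4.921875≈0.761719
n=2: y≈0.761719, sp=5, e=sp−y≈4.238281; I≈9.550781, D=e−e_prev≈3.925781; u=2·4.238281+5/4·9.550781+1/2·3.925781≈22.377930; next y=-1/10·0.761719+1/4·22.377930≈5.518311
n=3: y≈5.518311, sp=5, e=sp−y≈-0.518311; I≈9.032471, D=e−e_prev≈-4.756592; u=2·(-0.518311)+5/4·9.032471+1/2·(-4.756592)≈7.875671; next y=-1/10·5.518311+1/4·7.875671≈1.417087
n=4: y≈1.417087, sp=5, e=sp−y≈3.582913; I≈12.615384, D=e−e_prev≈4.101224; u=2·3.582913+5/4·12.615384+1/2·4.101224≈24.985668; next y=-1/10·1.417087+1/4·24.985668≈6.104708
n=5: y≈6.104708, sp=5, e=sp−y≈-1.104708; I≈11.510676, D=e−e_prev≈-4.687622; u=2·(-1.104708)+5/4·11.510676+1/2·(-4.687622)≈9.835117; next y=-1/10·6.104708+1/4·9.835117≈1.848308
n=6: y≈1.848308, sp=5, e=sp−y≈3.151692; I≈14.662367, D=e−e_prev≈4.256400; u=2·3.151692+5/4·14.662367+1/2·4.256400≈26.759542; next y=-1/10·1.848308+1/4·26.759542≈6.505055
n=7: y≈6.505055, sp=5, e=sp−y≈-1.505055; I≈13.157312, D=e−e_prev≈-4.656746; u=2·(-1.505055)+5/4·13.157312+1/2·(-4.656746)≈11.108158; next y=-1/10·6.505055+1/4·11.108158≈2.126534
n=8: y≈2.126534, sp=5, e=sp−y≈2.873466; I≈16.030778, D=e−e_prev≈4.378521; u=2·2.873466+5/4·16.030778+1/2·4.378521≈27.974665; next y=-1/10·2.126534+1/4·27.974665≈6.781013
n=9: y≈6.781013, sp=5, e=sp−y≈-1.781013; I≈14.249766, D=e−e_prev≈-4.654479; u=2·(-1.781013)+5/4·14.249766+1/2·(-4.654479)≈11.922942; next y=-1/10·6.781013+1/4·11.922942≈2.302634
n=10: y≈2.302634, sp=5, e=sp−y≈2.697366; I≈16.947131, D=e−e_prev≈4.478379; u=2·2.697366+5/4·16.947131+1/2·4.478379≈28.817835; next y=-1/10·2.302634+1/4·28.817835≈6.974195
n=11: y≈6.974195, sp=5, e=sp−y≈-1.974195; I≈14.972936, D=e−e_prev≈-4.671561; u=2·(-1.974195)+5/4·14.972936+1/2·(-4.671561)≈12.431998; next y=-1/10·6.974195+1/4·12.431998≈2.410580
n=12: y≈2.410580, sp=5, e=sp−y≈2.589420; I≈17.562356, D=e−e_prev≈4.563615; u=2·2.589420+5/4·17.562356+1/2·4.563615≈29.413592; next y=-1/10·2.410580+1/4·29.413592≈7.112340

0 5 18.750 0.000
1 5 4.922 4.688
2 5 22.378 0.762
3 5 7.876 5.518
4 5 24.986 1.417
5 5 9.835 6.105
6 5 26.760 1.848
7 5 11.108 6.505
8 5 27.975 2.127
9 5 11.923 6.781
10 5 28.818 2.303
11 5 12.432 6.974
12 5 29.414 2.411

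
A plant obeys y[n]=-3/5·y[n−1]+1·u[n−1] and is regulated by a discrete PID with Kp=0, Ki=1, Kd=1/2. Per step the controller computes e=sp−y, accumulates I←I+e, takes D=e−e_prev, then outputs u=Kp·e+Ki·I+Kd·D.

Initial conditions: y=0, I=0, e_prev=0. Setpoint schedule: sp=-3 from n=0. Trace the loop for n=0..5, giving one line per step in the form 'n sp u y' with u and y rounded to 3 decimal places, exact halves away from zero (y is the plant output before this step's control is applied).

0 -3 -4.500 0.000
1 -3 0.750 -4.500
2 -3 -11.925 3.450
3 -3 11.768 -13.995
4 -3 -37.199 20.165
5 -3 60.910 -49.298

(exact arithmetic carried between steps; '≈' marks a value shown rounded to 6 d.p. or computed from one; I and e_prev carry over from the previous line; the table rounds u and y to 3 d.p., halves away from zero)
n=0: y=0, sp=-3, e=sp−y=-3; I=-3, D=e−e_prev=-3; u=0·(-3)+1·(-3)+1/2·(-3)=-4.5; next y=-3/5·0+1·(-4.5)=-4.5
n=1: y=-4.5, sp=-3, e=sp−y=1.5; I=-1.5, D=e−e_prev=4.5; u=0·1.5+1·(-1.5)+1/2·4.5=0.75; next y=-3/5·(-4.5)+1·0.75=3.45
n=2: y=3.45, sp=-3, e=sp−y=-6.45; I=-7.95, D=e−e_prev=-7.95; u=0·(-6.45)+1·(-7.95)+1/2·(-7.95)=-11.925; next y=-3/5·3.45+1·(-11.925)=-13.995
n=3: y=-13.995, sp=-3, e=sp−y=10.995; I=3.045, D=e−e_prev=17.445; u=0·10.995+1·3.045+1/2·17.445=11.7675; next y=-3/5·(-13.995)+1·11.7675=20.1645
n=4: y=20.1645, sp=-3, e=sp−y=-23.1645; I=-20.1195, D=e−e_prev=-34.1595; u=0·(-23.1645)+1·(-20.1195)+1/2·(-34.1595)=-37.19925; next y=-3/5·20.1645+1·(-37.19925)=-49.29795
n=5: y=-49.29795, sp=-3, e=sp−y=46.29795; I=26.17845, D=e−e_prev=69.46245; u=0·46.29795+1·26.17845+1/2·69.46245=60.909675; next y=-3/5·(-49.29795)+1·60.909675=90.488445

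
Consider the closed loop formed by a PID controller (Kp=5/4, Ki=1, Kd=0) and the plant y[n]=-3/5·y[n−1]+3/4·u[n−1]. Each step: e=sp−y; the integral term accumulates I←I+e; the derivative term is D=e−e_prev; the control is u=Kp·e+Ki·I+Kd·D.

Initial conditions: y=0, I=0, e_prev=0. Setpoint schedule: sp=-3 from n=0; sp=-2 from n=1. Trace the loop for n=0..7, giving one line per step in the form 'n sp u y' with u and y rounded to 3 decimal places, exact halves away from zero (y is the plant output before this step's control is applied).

0 -3 -6.750 0.000
1 -2 3.891 -5.063
2 -2 -17.837 5.955
3 -2 25.747 -16.951
4 -2 -63.775 29.481
5 -2 118.496 -65.520
6 -2 -253.817 128.184
7 -2 505.778 -267.274

(exact arithmetic carried between steps; '≈' marks a value shown rounded to 6 d.p. or computed from one; I and e_prev carry over from the previous line; the table rounds u and y to 3 d.p., halves away from zero)
n=0: y=0, sp=-3, e=sp−y=-3; I=-3, D=e−e_prev=-3; u=5/4·(-3)+1·(-3)+0·(-3)=-6.75; next y=-3/5·0+3/4·(-6.75)=-5.0625
n=1: y=-5.0625, sp=-2, e=sp−y=3.0625; I=0.0625, D=e−e_prev=6.0625; u=5/4·3.0625+1·0.0625+0·6.0625=3.890625; next y=-3/5·(-5.0625)+3/4·3.890625≈5.955469
n=2: y≈5.955469, sp=-2, e=sp−y≈-7.955469; I≈-7.892969, D=e−e_prev≈-11.017969; u=5/4·(-7.955469)+1·(-7.892969)+0·(-11.017969)≈-17.837305; next y=-3/5·5.955469+3/4·(-17.837305)≈-16.951260
n=3: y≈-16.951260, sp=-2, e=sp−y≈14.951260; I≈7.058291, D=e−e_prev≈22.906729; u=5/4·14.951260+1·7.058291+0·22.906729≈25.747366; next y=-3/5·(-16.951260)+3/4·25.747366≈29.481280
n=4: y≈29.481280, sp=-2, e=sp−y≈-31.481280; I≈-24.422989, D=e−e_prev≈-46.432540; u=5/4·(-31.481280)+1·(-24.422989)+0·(-46.432540)≈-63.774589; next y=-3/5·29.481280+3/4·(-63.774589)≈-65.519710
n=5: y≈-65.519710, sp=-2, e=sp−y≈63.519710; I≈39.096721, D=e−e_prev≈95.000990; u=5/4·63.519710+1·39.096721+0·95.000990≈118.496359; next y=-3/5·(-65.519710)+3/4·118.496359≈128.184095
n=6: y≈128.184095, sp=-2, e=sp−y≈-130.184095; I≈-91.087374, D=e−e_prev≈-193.703805; u=5/4·(-130.184095)+1·(-91.087374)+0·(-193.703805)≈-253.817493; next y=-3/5·128.184095+3/4·(-253.817493)≈-267.273577
n=7: y≈-267.273577, sp=-2, e=sp−y≈265.273577; I≈174.186203, D=e−e_prev≈395.457671; u=5/4·265.273577+1·174.186203+0·395.457671≈505.778173; next y=-3/5·(-267.273577)+3/4·505.778173≈539.697776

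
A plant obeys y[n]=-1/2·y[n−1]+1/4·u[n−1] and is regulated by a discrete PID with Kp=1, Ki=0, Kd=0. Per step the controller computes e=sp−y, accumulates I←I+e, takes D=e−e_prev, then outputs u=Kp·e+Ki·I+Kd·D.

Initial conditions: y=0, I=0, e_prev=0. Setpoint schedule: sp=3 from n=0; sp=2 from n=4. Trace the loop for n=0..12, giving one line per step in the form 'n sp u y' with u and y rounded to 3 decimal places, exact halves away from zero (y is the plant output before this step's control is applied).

(exact arithmetic carried between steps; '≈' marks a value shown rounded to 6 d.p. or computed from one; I and e_prev carry over from the previous line; the table rounds u and y to 3 d.p., halves away from zero)
n=0: y=0, sp=3, e=sp−y=3; I=3, D=e−e_prev=3; u=1·3+0·3+0·3=3; next y=-1/2·0+1/4·3=0.75
n=1: y=0.75, sp=3, e=sp−y=2.25; I=5.25, D=e−e_prev=-0.75; u=1·2.25+0·5.25+0·(-0.75)=2.25; next y=-1/2·0.75+1/4·2.25=0.1875
n=2: y=0.1875, sp=3, e=sp−y=2.8125; I=8.0625, D=e−e_prev=0.5625; u=1·2.8125+0·8.0625+0·0.5625=2.8125; next y=-1/2·0.1875+1/4·2.8125=0.609375
n=3: y=0.609375, sp=3, e=sp−y=2.390625; I=10.453125, D=e−e_prev=-0.421875; u=1·2.390625+0·10.453125+0·(-0.421875)=2.390625; next y=-1/2·0.609375+1/4·2.390625≈0.292969
n=4: y≈0.292969, sp=2, e=sp−y≈1.707031; I≈12.160156, D=e−e_prev≈-0.683594; u=1·1.707031+0·12.160156+0·(-0.683594)≈1.707031; next y=-1/2·0.292969+1/4·1.707031≈0.280273
n=5: y≈0.280273, sp=2, e=sp−y≈1.719727; I≈13.879883, D=e−e_prev≈0.012695; u=1·1.719727+0·13.879883+0·0.012695≈1.719727; next y=-1/2·0.280273+1/4·1.719727≈0.289795
n=6: y≈0.289795, sp=2, e=sp−y≈1.710205; I≈15.590088, D=e−e_prev≈-0.009521; u=1·1.710205+0·15.590088+0·(-0.009521)≈1.710205; next y=-1/2·0.289795+1/4·1.710205≈0.282654
n=7: y≈0.282654, sp=2, e=sp−y≈1.717346; I≈17.307434, D=e−e_prev≈0.007141; u=1·1.717346+0·17.307434+0·0.007141≈1.717346; next y=-1/2·0.282654+1/4·1.717346≈0.288010
n=8: y≈0.288010, sp=2, e=sp−y≈1.711990; I≈19.019424, D=e−e_prev≈-0.005356; u=1·1.711990+0·19.019424+0·(-0.005356)≈1.711990; next y=-1/2·0.288010+1/4·1.711990≈0.283993
n=9: y≈0.283993, sp=2, e=sp−y≈1.716007; I≈20.735432, D=e−e_prev≈0.004017; u=1·1.716007+0·20.735432+0·0.004017≈1.716007; next y=-1/2·0.283993+1/4·1.716007≈0.287005
n=10: y≈0.287005, sp=2, e=sp−y≈1.712995; I≈22.448426, D=e−e_prev≈-0.003013; u=1·1.712995+0·22.448426+0·(-0.003013)≈1.712995; next y=-1/2·0.287005+1/4·1.712995≈0.284746
n=11: y≈0.284746, sp=2, e=sp−y≈1.715254; I≈24.163680, D=e−e_prev≈0.002259; u=1·1.715254+0·24.163680+0·0.002259≈1.715254; next y=-1/2·0.284746+1/4·1.715254≈0.286441
n=12: y≈0.286441, sp=2, e=sp−y≈1.713559; I≈25.877240, D=e−e_prev≈-0.001695; u=1·1.713559+0·25.877240+0·(-0.001695)≈1.713559; next y=-1/2·0.286441+1/4·1.713559≈0.285170

0 3 3.000 0.000
1 3 2.250 0.750
2 3 2.813 0.188
3 3 2.391 0.609
4 2 1.707 0.293
5 2 1.720 0.280
6 2 1.710 0.290
7 2 1.717 0.283
8 2 1.712 0.288
9 2 1.716 0.284
10 2 1.713 0.287
11 2 1.715 0.285
12 2 1.714 0.286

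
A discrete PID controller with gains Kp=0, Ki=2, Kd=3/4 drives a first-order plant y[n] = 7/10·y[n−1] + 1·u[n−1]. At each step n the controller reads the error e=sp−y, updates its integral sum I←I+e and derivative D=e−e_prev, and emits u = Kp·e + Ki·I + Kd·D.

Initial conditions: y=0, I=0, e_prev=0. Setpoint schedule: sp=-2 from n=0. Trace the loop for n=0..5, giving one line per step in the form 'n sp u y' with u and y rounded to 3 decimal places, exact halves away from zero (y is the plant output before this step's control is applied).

0 -2 -5.500 0.000
1 -2 7.125 -5.500
2 -2 -14.131 3.275
3 -2 23.463 -11.839
4 -2 -42.485 15.176
5 -2 72.778 -31.862

(exact arithmetic carried between steps; '≈' marks a value shown rounded to 6 d.p. or computed from one; I and e_prev carry over from the previous line; the table rounds u and y to 3 d.p., halves away from zero)
n=0: y=0, sp=-2, e=sp−y=-2; I=-2, D=e−e_prev=-2; u=0·(-2)+2·(-2)+3/4·(-2)=-5.5; next y=7/10·0+1·(-5.5)=-5.5
n=1: y=-5.5, sp=-2, e=sp−y=3.5; I=1.5, D=e−e_prev=5.5; u=0·3.5+2·1.5+3/4·5.5=7.125; next y=7/10·(-5.5)+1·7.125=3.275
n=2: y=3.275, sp=-2, e=sp−y=-5.275; I=-3.775, D=e−e_prev=-8.775; u=0·(-5.275)+2·(-3.775)+3/4·(-8.775)=-14.13125; next y=7/10·3.275+1·(-14.13125)=-11.83875
n=3: y=-11.83875, sp=-2, e=sp−y=9.83875; I=6.06375, D=e−e_prev=15.11375; u=0·9.83875+2·6.06375+3/4·15.11375≈23.462813; next y=7/10·(-11.83875)+1·23.462813≈15.175688
n=4: y≈15.175688, sp=-2, e=sp−y≈-17.175688; I≈-11.111938, D=e−e_prev≈-27.014438; u=0·(-17.175688)+2·(-11.111938)+3/4·(-27.014438)≈-42.484703; next y=7/10·15.175688+1·(-42.484703)≈-31.861722
n=5: y≈-31.861722, sp=-2, e=sp−y≈29.861722; I≈18.749784, D=e−e_prev≈47.037409; u=0·29.861722+2·18.749784+3/4·47.037409≈72.777626; next y=7/10·(-31.861722)+1·72.777626≈50.474420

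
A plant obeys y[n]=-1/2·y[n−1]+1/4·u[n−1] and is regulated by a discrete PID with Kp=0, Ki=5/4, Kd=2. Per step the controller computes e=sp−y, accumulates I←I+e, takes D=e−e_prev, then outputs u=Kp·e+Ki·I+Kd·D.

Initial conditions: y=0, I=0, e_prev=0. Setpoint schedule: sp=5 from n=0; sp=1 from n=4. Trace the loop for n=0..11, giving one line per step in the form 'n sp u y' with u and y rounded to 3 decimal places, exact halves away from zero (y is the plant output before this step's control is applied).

0 5 16.250 0.000
1 5 -0.703 4.063
2 5 28.970 -2.207
3 5 -8.858 8.346
4 1 42.949 -6.387
5 1 -35.318 13.931
6 1 85.765 -15.795
7 1 -99.378 29.339
8 1 179.237 -39.514
9 1 -246.086 64.566
10 1 397.321 -93.805
11 1 -581.035 146.232

(exact arithmetic carried between steps; '≈' marks a value shown rounded to 6 d.p. or computed from one; I and e_prev carry over from the previous line; the table rounds u and y to 3 d.p., halves away from zero)
n=0: y=0, sp=5, e=sp−y=5; I=5, D=e−e_prev=5; u=0·5+5/4·5+2·5=16.25; next y=-1/2·0+1/4·16.25=4.0625
n=1: y=4.0625, sp=5, e=sp−y=0.9375; I=5.9375, D=e−e_prev=-4.0625; u=0·0.9375+5/4·5.9375+2·(-4.0625)=-0.703125; next y=-1/2·4.0625+1/4·(-0.703125)≈-2.207031
n=2: y≈-2.207031, sp=5, e=sp−y≈7.207031; I≈13.144531, D=e−e_prev≈6.269531; u=0·7.207031+5/4·13.144531+2·6.269531≈28.969727; next y=-1/2·(-2.207031)+1/4·28.969727≈8.345947
n=3: y≈8.345947, sp=5, e=sp−y≈-3.345947; I≈9.798584, D=e−e_prev≈-10.552979; u=0·(-3.345947)+5/4·9.798584+2·(-10.552979)≈-8.857727; next y=-1/2·8.345947+1/4·(-8.857727)≈-6.387405
n=4: y≈-6.387405, sp=1, e=sp−y≈7.387405; I≈17.185989, D=e−e_prev≈10.733353; u=0·7.387405+5/4·17.185989+2·10.733353≈42.949192; next y=-1/2·(-6.387405)+1/4·42.949192≈13.931001
n=5: y≈13.931001, sp=1, e=sp−y≈-12.931001; I≈4.254989, D=e−e_prev≈-20.318406; u=0·(-12.931001)+5/4·4.254989+2·(-20.318406)≈-35.318076; next y=-1/2·13.931001+1/4·(-35.318076)≈-15.795019
n=6: y≈-15.795019, sp=1, e=sp−y≈16.795019; I≈21.050008, D=e−e_prev≈29.726020; u=0·16.795019+5/4·21.050008+2·29.726020≈85.764550; next y=-1/2·(-15.795019)+1/4·85.764550≈29.338647
n=7: y≈29.338647, sp=1, e=sp−y≈-28.338647; I≈-7.288639, D=e−e_prev≈-45.133667; u=0·(-28.338647)+5/4·(-7.288639)+2·(-45.133667)≈-99.378133; next y=-1/2·29.338647+1/4·(-99.378133)≈-39.513857
n=8: y≈-39.513857, sp=1, e=sp−y≈40.513857; I≈33.225218, D=e−e_prev≈68.852504; u=0·40.513857+5/4·33.225218+2·68.852504≈179.236530; next y=-1/2·(-39.513857)+1/4·179.236530≈64.566061
n=9: y≈64.566061, sp=1, e=sp−y≈-63.566061; I≈-30.340843, D=e−e_prev≈-104.079918; u=0·(-63.566061)+5/4·(-30.340843)+2·(-104.079918)≈-246.085890; next y=-1/2·64.566061+1/4·(-246.085890)≈-93.804503
n=10: y≈-93.804503, sp=1, e=sp−y≈94.804503; I≈64.463660, D=e−e_prev≈158.370564; u=0·94.804503+5/4·64.463660+2·158.370564≈397.320702; next y=-1/2·(-93.804503)+1/4·397.320702≈146.232427
n=11: y≈146.232427, sp=1, e=sp−y≈-145.232427; I≈-80.768768, D=e−e_prev≈-240.036930; u=0·(-145.232427)+5/4·(-80.768768)+2·(-240.036930)≈-581.034819; next y=-1/2·146.232427+1/4·(-581.034819)≈-218.374918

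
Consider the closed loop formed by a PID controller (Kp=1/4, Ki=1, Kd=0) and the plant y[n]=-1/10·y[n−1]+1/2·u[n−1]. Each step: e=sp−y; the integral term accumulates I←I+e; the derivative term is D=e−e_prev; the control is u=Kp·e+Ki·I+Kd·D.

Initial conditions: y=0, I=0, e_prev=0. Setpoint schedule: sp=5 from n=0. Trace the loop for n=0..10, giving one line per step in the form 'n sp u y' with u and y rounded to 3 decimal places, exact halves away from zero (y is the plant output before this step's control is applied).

0 5 6.250 0.000
1 5 7.344 3.125
2 5 8.926 3.359
3 5 9.607 4.127
4 5 10.150 4.391
5 5 10.453 4.636
6 5 10.658 4.763
7 5 10.783 4.853
8 5 10.863 4.906
9 5 10.914 4.941
10 5 10.946 4.963

(exact arithmetic carried between steps; '≈' marks a value shown rounded to 6 d.p. or computed from one; I and e_prev carry over from the previous line; the table rounds u and y to 3 d.p., halves away from zero)
n=0: y=0, sp=5, e=sp−y=5; I=5, D=e−e_prev=5; u=1/4·5+1·5+0·5=6.25; next y=-1/10·0+1/2·6.25=3.125
n=1: y=3.125, sp=5, e=sp−y=1.875; I=6.875, D=e−e_prev=-3.125; u=1/4·1.875+1·6.875+0·(-3.125)=7.34375; next y=-1/10·3.125+1/2·7.34375=3.359375
n=2: y=3.359375, sp=5, e=sp−y=1.640625; I=8.515625, D=e−e_prev=-0.234375; u=1/4·1.640625+1·8.515625+0·(-0.234375)≈8.925781; next y=-1/10·3.359375+1/2·8.925781≈4.126953
n=3: y≈4.126953, sp=5, e=sp−y≈0.873047; I≈9.388672, D=e−e_prev≈-0.767578; u=1/4·0.873047+1·9.388672+0·(-0.767578)≈9.606934; next y=-1/10·4.126953+1/2·9.606934≈4.390771
n=4: y≈4.390771, sp=5, e=sp−y≈0.609229; I≈9.997900, D=e−e_prev≈-0.263818; u=1/4·0.609229+1·9.997900+0·(-0.263818)≈10.150208; next y=-1/10·4.390771+1/2·10.150208≈4.636027
n=5: y≈4.636027, sp=5, e=sp−y≈0.363973; I≈10.361874, D=e−e_prev≈-0.245255; u=1/4·0.363973+1·10.361874+0·(-0.245255)≈10.452867; next y=-1/10·4.636027+1/2·10.452867≈4.762831
n=6: y≈4.762831, sp=5, e=sp−y≈0.237169; I≈10.599043, D=e−e_prev≈-0.126804; u=1/4·0.237169+1·10.599043+0·(-0.126804)≈10.658335; next y=-1/10·4.762831+1/2·10.658335≈4.852884
n=7: y≈4.852884, sp=5, e=sp−y≈0.147116; I≈10.746158, D=e−e_prev≈-0.090054; u=1/4·0.147116+1·10.746158+0·(-0.090054)≈10.782937; next y=-1/10·4.852884+1/2·10.782937≈4.906180
n=8: y≈4.906180, sp=5, e=sp−y≈0.093820; I≈10.839978, D=e−e_prev≈-0.053296; u=1/4·0.093820+1·10.839978+0·(-0.053296)≈10.863433; next y=-1/10·4.906180+1/2·10.863433≈4.941099
n=9: y≈4.941099, sp=5, e=sp−y≈0.058901; I≈10.898880, D=e−e_prev≈-0.034918; u=1/4·0.058901+1·10.898880+0·(-0.034918)≈10.913605; next y=-1/10·4.941099+1/2·10.913605≈4.962693
n=10: y≈4.962693, sp=5, e=sp−y≈0.037307; I≈10.936187, D=e−e_prev≈-0.021594; u=1/4·0.037307+1·10.936187+0·(-0.021594)≈10.945514; next y=-1/10·4.962693+1/2·10.945514≈4.976488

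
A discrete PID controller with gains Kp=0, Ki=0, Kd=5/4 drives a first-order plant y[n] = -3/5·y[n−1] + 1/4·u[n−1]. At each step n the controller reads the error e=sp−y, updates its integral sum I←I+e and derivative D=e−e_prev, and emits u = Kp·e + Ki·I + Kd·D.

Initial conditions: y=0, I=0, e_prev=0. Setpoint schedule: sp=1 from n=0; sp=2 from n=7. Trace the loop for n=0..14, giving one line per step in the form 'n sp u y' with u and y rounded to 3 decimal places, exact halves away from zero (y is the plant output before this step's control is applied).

0 1 1.250 0.000
1 1 -0.391 0.313
2 1 0.747 -0.285
3 1 -0.804 0.358
4 1 0.967 -0.416
5 1 -1.133 0.491
6 1 1.336 -0.578
7 2 -0.324 0.681
8 2 1.463 -0.489
9 2 -1.436 0.659
10 2 1.768 -0.755
11 2 -2.062 0.895
12 2 2.434 -1.052
13 2 -2.865 1.240
14 2 3.375 -1.460

(exact arithmetic carried between steps; '≈' marks a value shown rounded to 6 d.p. or computed from one; I and e_prev carry over from the previous line; the table rounds u and y to 3 d.p., halves away from zero)
n=0: y=0, sp=1, e=sp−y=1; I=1, D=e−e_prev=1; u=0·1+0·1+5/4·1=1.25; next y=-3/5·0+1/4·1.25=0.3125
n=1: y=0.3125, sp=1, e=sp−y=0.6875; I=1.6875, D=e−e_prev=-0.3125; u=0·0.6875+0·1.6875+5/4·(-0.3125)=-0.390625; next y=-3/5·0.3125+1/4·(-0.390625)≈-0.285156
n=2: y≈-0.285156, sp=1, e=sp−y≈1.285156; I≈2.972656, D=e−e_prev≈0.597656; u=0·1.285156+0·2.972656+5/4·0.597656≈0.747070; next y=-3/5·(-0.285156)+1/4·0.747070≈0.357861
n=3: y≈0.357861, sp=1, e=sp−y≈0.642139; I≈3.614795, D=e−e_prev≈-0.643018; u=0·0.642139+0·3.614795+5/4·(-0.643018)≈-0.803772; next y=-3/5·0.357861+1/4·(-0.803772)≈-0.415660
n=4: y≈-0.415660, sp=1, e=sp−y≈1.415660; I≈5.030455, D=e−e_prev≈0.773521; u=0·1.415660+0·5.030455+5/4·0.773521≈0.966901; next y=-3/5·(-0.415660)+1/4·0.966901≈0.491121
n=5: y≈0.491121, sp=1, e=sp−y≈0.508879; I≈5.539333, D=e−e_prev≈-0.906781; u=0·0.508879+0·5.539333+5/4·(-0.906781)≈-1.133476; next y=-3/5·0.491121+1/4·(-1.133476)≈-0.578042
n=6: y≈-0.578042, sp=1, e=sp−y≈1.578042; I≈7.117375, D=e−e_prev≈1.069163; u=0·1.578042+0·7.117375+5/4·1.069163≈1.336454; next y=-3/5·(-0.578042)+1/4·1.336454≈0.680939
n=7: y≈0.680939, sp=2, e=sp−y≈1.319061; I≈8.436437, D=e−e_prev≈-0.258980; u=0·1.319061+0·8.436437+5/4·(-0.258980)≈-0.323725; next y=-3/5·0.680939+1/4·(-0.323725)≈-0.489494
n=8: y≈-0.489494, sp=2, e=sp−y≈2.489494; I≈10.925931, D=e−e_prev≈1.170433; u=0·2.489494+0·10.925931+5/4·1.170433≈1.463041; next y=-3/5·(-0.489494)+1/4·1.463041≈0.659457
n=9: y≈0.659457, sp=2, e=sp−y≈1.340543; I≈12.266474, D=e−e_prev≈-1.148951; u=0·1.340543+0·12.266474+5/4·(-1.148951)≈-1.436189; next y=-3/5·0.659457+1/4·(-1.436189)≈-0.754722
n=10: y≈-0.754722, sp=2, e=sp−y≈2.754722; I≈15.021196, D=e−e_prev≈1.414179; u=0·2.754722+0·15.021196+5/4·1.414179≈1.767723; next y=-3/5·(-0.754722)+1/4·1.767723≈0.894764
n=11: y≈0.894764, sp=2, e=sp−y≈1.105236; I≈16.126432, D=e−e_prev≈-1.649485; u=0·1.105236+0·16.126432+5/4·(-1.649485)≈-2.061857; next y=-3/5·0.894764+1/4·(-2.061857)≈-1.052322
n=12: y≈-1.052322, sp=2, e=sp−y≈3.052322; I≈19.178754, D=e−e_prev≈1.947086; u=0·3.052322+0·19.178754+5/4·1.947086≈2.433858; next y=-3/5·(-1.052322)+1/4·2.433858≈1.239858
n=13: y≈1.239858, sp=2, e=sp−y≈0.760142; I≈19.938897, D=e−e_prev≈-2.292180; u=0·0.760142+0·19.938897+5/4·(-2.292180)≈-2.865225; next y=-3/5·1.239858+1/4·(-2.865225)≈-1.460221
n=14: y≈-1.460221, sp=2, e=sp−y≈3.460221; I≈23.399118, D=e−e_prev≈2.700079; u=0·3.460221+0·23.399118+5/4·2.700079≈3.375098; next y=-3/5·(-1.460221)+1/4·3.375098≈1.719907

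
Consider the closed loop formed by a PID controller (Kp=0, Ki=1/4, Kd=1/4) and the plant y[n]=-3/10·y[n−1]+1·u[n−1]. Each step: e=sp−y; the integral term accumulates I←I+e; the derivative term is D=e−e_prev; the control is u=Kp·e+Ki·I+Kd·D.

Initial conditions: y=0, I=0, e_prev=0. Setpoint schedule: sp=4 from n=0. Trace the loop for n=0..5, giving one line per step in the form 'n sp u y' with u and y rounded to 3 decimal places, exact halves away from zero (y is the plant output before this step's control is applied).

0 4 2.000 0.000
1 4 1.000 2.000
2 4 2.800 0.400
3 4 2.160 2.680
4 4 3.722 1.356
5 4 3.072 3.315

(exact arithmetic carried between steps; '≈' marks a value shown rounded to 6 d.p. or computed from one; I and e_prev carry over from the previous line; the table rounds u and y to 3 d.p., halves away from zero)
n=0: y=0, sp=4, e=sp−y=4; I=4, D=e−e_prev=4; u=0·4+1/4·4+1/4·4=2; next y=-3/10·0+1·2=2
n=1: y=2, sp=4, e=sp−y=2; I=6, D=e−e_prev=-2; u=0·2+1/4·6+1/4·(-2)=1; next y=-3/10·2+1·1=0.4
n=2: y=0.4, sp=4, e=sp−y=3.6; I=9.6, D=e−e_prev=1.6; u=0·3.6+1/4·9.6+1/4·1.6=2.8; next y=-3/10·0.4+1·2.8=2.68
n=3: y=2.68, sp=4, e=sp−y=1.32; I=10.92, D=e−e_prev=-2.28; u=0·1.32+1/4·10.92+1/4·(-2.28)=2.16; next y=-3/10·2.68+1·2.16=1.356
n=4: y=1.356, sp=4, e=sp−y=2.644; I=13.564, D=e−e_prev=1.324; u=0·2.644+1/4·13.564+1/4·1.324=3.722; next y=-3/10·1.356+1·3.722=3.3152
n=5: y=3.3152, sp=4, e=sp−y=0.6848; I=14.2488, D=e−e_prev=-1.9592; u=0·0.6848+1/4·14.2488+1/4·(-1.9592)=3.0724; next y=-3/10·3.3152+1·3.0724=2.07784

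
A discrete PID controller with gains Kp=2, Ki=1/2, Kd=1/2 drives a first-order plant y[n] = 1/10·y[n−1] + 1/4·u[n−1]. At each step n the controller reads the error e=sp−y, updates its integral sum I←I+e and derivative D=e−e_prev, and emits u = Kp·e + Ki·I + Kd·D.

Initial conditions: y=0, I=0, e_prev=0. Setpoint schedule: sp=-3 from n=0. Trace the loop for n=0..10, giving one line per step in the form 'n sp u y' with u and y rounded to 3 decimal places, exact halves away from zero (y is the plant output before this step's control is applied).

0 -3 -9.000 0.000
1 -3 -2.250 -2.250
2 -3 -8.138 -0.788
3 -3 -4.536 -2.113
4 -3 -7.946 -1.345
5 -3 -6.062 -2.121
6 -3 -8.069 -1.728
7 -3 -7.121 -2.190
8 -3 -8.330 -1.999
9 -3 -7.886 -2.282
10 -3 -8.634 -2.200

(exact arithmetic carried between steps; '≈' marks a value shown rounded to 6 d.p. or computed from one; I and e_prev carry over from the previous line; the table rounds u and y to 3 d.p., halves away from zero)
n=0: y=0, sp=-3, e=sp−y=-3; I=-3, D=e−e_prev=-3; u=2·(-3)+1/2·(-3)+1/2·(-3)=-9; next y=1/10·0+1/4·(-9)=-2.25
n=1: y=-2.25, sp=-3, e=sp−y=-0.75; I=-3.75, D=e−e_prev=2.25; u=2·(-0.75)+1/2·(-3.75)+1/2·2.25=-2.25; next y=1/10·(-2.25)+1/4·(-2.25)=-0.7875
n=2: y=-0.7875, sp=-3, e=sp−y=-2.2125; I=-5.9625, D=e−e_prev=-1.4625; u=2·(-2.2125)+1/2·(-5.9625)+1/2·(-1.4625)=-8.1375; next y=1/10·(-0.7875)+1/4·(-8.1375)=-2.113125
n=3: y=-2.113125, sp=-3, e=sp−y=-0.886875; I=-6.849375, D=e−e_prev=1.325625; u=2·(-0.886875)+1/2·(-6.849375)+1/2·1.325625=-4.535625; next y=1/10·(-2.113125)+1/4·(-4.535625)≈-1.345219
n=4: y≈-1.345219, sp=-3, e=sp−y≈-1.654781; I≈-8.504156, D=e−e_prev≈-0.767906; u=2·(-1.654781)+1/2·(-8.504156)+1/2·(-0.767906)≈-7.945594; next y=1/10·(-1.345219)+1/4·(-7.945594)≈-2.120920
n=5: y≈-2.120920, sp=-3, e=sp−y≈-0.879080; I≈-9.383236, D=e−e_prev≈0.775702; u=2·(-0.879080)+1/2·(-9.383236)+1/2·0.775702≈-6.061927; next y=1/10·(-2.120920)+1/4·(-6.061927)≈-1.727574
n=6: y≈-1.727574, sp=-3, e=sp−y≈-1.272426; I≈-10.655662, D=e−e_prev≈-0.393347; u=2·(-1.272426)+1/2·(-10.655662)+1/2·(-0.393347)≈-8.069357; next y=1/10·(-1.727574)+1/4·(-8.069357)≈-2.190097
n=7: y≈-2.190097, sp=-3, e=sp−y≈-0.809903; I≈-11.465566, D=e−e_prev≈0.462523; u=2·(-0.809903)+1/2·(-11.465566)+1/2·0.462523≈-7.121328; next y=1/10·(-2.190097)+1/4·(-7.121328)≈-1.999342
n=8: y≈-1.999342, sp=-3, e=sp−y≈-1.000658; I≈-12.466224, D=e−e_prev≈-0.190755; u=2·(-1.000658)+1/2·(-12.466224)+1/2·(-0.190755)≈-8.329806; next y=1/10·(-1.999342)+1/4·(-8.329806)≈-2.282386
n=9: y≈-2.282386, sp=-3, e=sp−y≈-0.717614; I≈-13.183838, D=e−e_prev≈0.283044; u=2·(-0.717614)+1/2·(-13.183838)+1/2·0.283044≈-7.885626; next y=1/10·(-2.282386)+1/4·(-7.885626)≈-2.199645
n=10: y≈-2.199645, sp=-3, e=sp−y≈-0.800355; I≈-13.984193, D=e−e_prev≈-0.082741; u=2·(-0.800355)+1/2·(-13.984193)+1/2·(-0.082741)≈-8.634177; next y=1/10·(-2.199645)+1/4·(-8.634177)≈-2.378509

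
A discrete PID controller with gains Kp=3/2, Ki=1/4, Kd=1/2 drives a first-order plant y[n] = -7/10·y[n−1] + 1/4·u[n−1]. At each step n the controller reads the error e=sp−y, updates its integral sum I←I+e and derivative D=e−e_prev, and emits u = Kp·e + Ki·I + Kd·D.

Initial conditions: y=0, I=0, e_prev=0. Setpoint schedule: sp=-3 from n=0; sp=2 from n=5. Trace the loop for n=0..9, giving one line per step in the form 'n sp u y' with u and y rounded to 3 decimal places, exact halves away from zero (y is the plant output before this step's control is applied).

(exact arithmetic carried between steps; '≈' marks a value shown rounded to 6 d.p. or computed from one; I and e_prev carry over from the previous line; the table rounds u and y to 3 d.p., halves away from zero)
n=0: y=0, sp=-3, e=sp−y=-3; I=-3, D=e−e_prev=-3; u=3/2·(-3)+1/4·(-3)+1/2·(-3)=-6.75; next y=-7/10·0+1/4·(-6.75)=-1.6875
n=1: y=-1.6875, sp=-3, e=sp−y=-1.3125; I=-4.3125, D=e−e_prev=1.6875; u=3/2·(-1.3125)+1/4·(-4.3125)+1/2·1.6875=-2.203125; next y=-7/10·(-1.6875)+1/4·(-2.203125)≈0.630469
n=2: y≈0.630469, sp=-3, e=sp−y≈-3.630469; I≈-7.942969, D=e−e_prev≈-2.317969; u=3/2·(-3.630469)+1/4·(-7.942969)+1/2·(-2.317969)≈-8.590430; next y=-7/10·0.630469+1/4·(-8.590430)≈-2.588936
n=3: y≈-2.588936, sp=-3, e=sp−y≈-0.411064; I≈-8.354033, D=e−e_prev≈3.219404; u=3/2·(-0.411064)+1/4·(-8.354033)+1/2·3.219404≈-1.095403; next y=-7/10·(-2.588936)+1/4·(-1.095403)≈1.538404
n=4: y≈1.538404, sp=-3, e=sp−y≈-4.538404; I≈-12.892437, D=e−e_prev≈-4.127340; u=3/2·(-4.538404)+1/4·(-12.892437)+1/2·(-4.127340)≈-12.094385; next y=-7/10·1.538404+1/4·(-12.094385)≈-4.100479
n=5: y≈-4.100479, sp=2, e=sp−y≈6.100479; I≈-6.791958, D=e−e_prev≈10.638883; u=3/2·6.100479+1/4·(-6.791958)+1/2·10.638883≈12.772171; next y=-7/10·(-4.100479)+1/4·12.772171≈6.063378
n=6: y≈6.063378, sp=2, e=sp−y≈-4.063378; I≈-10.855336, D=e−e_prev≈-10.163858; u=3/2·(-4.063378)+1/4·(-10.855336)+1/2·(-10.163858)≈-13.890830; next y=-7/10·6.063378+1/4·(-13.890830)≈-7.717072
n=7: y≈-7.717072, sp=2, e=sp−y≈9.717072; I≈-1.138264, D=e−e_prev≈13.780451; u=3/2·9.717072+1/4·(-1.138264)+1/2·13.780451≈21.181268; next y=-7/10·(-7.717072)+1/4·21.181268≈10.697268
n=8: y≈10.697268, sp=2, e=sp−y≈-8.697268; I≈-9.835532, D=e−e_prev≈-18.414340; u=3/2·(-8.697268)+1/4·(-9.835532)+1/2·(-18.414340)≈-24.711954; next y=-7/10·10.697268+1/4·(-24.711954)≈-13.666076
n=9: y≈-13.666076, sp=2, e=sp−y≈15.666076; I≈5.830544, D=e−e_prev≈24.363344; u=3/2·15.666076+1/4·5.830544+1/2·24.363344≈37.138422; next y=-7/10·(-13.666076)+1/4·37.138422≈18.850859

0 -3 -6.750 0.000
1 -3 -2.203 -1.688
2 -3 -8.590 0.630
3 -3 -1.095 -2.589
4 -3 -12.094 1.538
5 2 12.772 -4.100
6 2 -13.891 6.063
7 2 21.181 -7.717
8 2 -24.712 10.697
9 2 37.138 -13.666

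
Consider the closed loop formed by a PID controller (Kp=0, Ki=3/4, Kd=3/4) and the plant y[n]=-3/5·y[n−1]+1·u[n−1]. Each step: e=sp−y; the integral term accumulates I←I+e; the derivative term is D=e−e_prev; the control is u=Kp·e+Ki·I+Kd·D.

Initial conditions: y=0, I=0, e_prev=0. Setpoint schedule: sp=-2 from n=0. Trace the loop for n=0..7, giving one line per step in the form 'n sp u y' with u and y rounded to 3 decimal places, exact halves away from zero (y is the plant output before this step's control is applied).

0 -2 -3.000 0.000
1 -2 1.500 -3.000
2 -2 -9.450 3.300
3 -2 13.395 -11.430
4 -2 -38.105 20.253
5 -2 74.732 -50.256
6 -2 -174.671 104.886
7 -2 375.253 -237.602

(exact arithmetic carried between steps; '≈' marks a value shown rounded to 6 d.p. or computed from one; I and e_prev carry over from the previous line; the table rounds u and y to 3 d.p., halves away from zero)
n=0: y=0, sp=-2, e=sp−y=-2; I=-2, D=e−e_prev=-2; u=0·(-2)+3/4·(-2)+3/4·(-2)=-3; next y=-3/5·0+1·(-3)=-3
n=1: y=-3, sp=-2, e=sp−y=1; I=-1, D=e−e_prev=3; u=0·1+3/4·(-1)+3/4·3=1.5; next y=-3/5·(-3)+1·1.5=3.3
n=2: y=3.3, sp=-2, e=sp−y=-5.3; I=-6.3, D=e−e_prev=-6.3; u=0·(-5.3)+3/4·(-6.3)+3/4·(-6.3)=-9.45; next y=-3/5·3.3+1·(-9.45)=-11.43
n=3: y=-11.43, sp=-2, e=sp−y=9.43; I=3.13, D=e−e_prev=14.73; u=0·9.43+3/4·3.13+3/4·14.73=13.395; next y=-3/5·(-11.43)+1·13.395=20.253
n=4: y=20.253, sp=-2, e=sp−y=-22.253; I=-19.123, D=e−e_prev=-31.683; u=0·(-22.253)+3/4·(-19.123)+3/4·(-31.683)=-38.1045; next y=-3/5·20.253+1·(-38.1045)=-50.2563
n=5: y=-50.2563, sp=-2, e=sp−y=48.2563; I=29.1333, D=e−e_prev=70.5093; u=0·48.2563+3/4·29.1333+3/4·70.5093=74.73195; next y=-3/5·(-50.2563)+1·74.73195=104.88573
n=6: y=104.88573, sp=-2, e=sp−y=-106.88573; I=-77.75243, D=e−e_prev=-155.14203; u=0·(-106.88573)+3/4·(-77.75243)+3/4·(-155.14203)=-174.670845; next y=-3/5·104.88573+1·(-174.670845)=-237.602283
n=7: y=-237.602283, sp=-2, e=sp−y=235.602283; I=157.849853, D=e−e_prev=342.488013; u=0·235.602283+3/4·157.849853+3/4·342.488013≈375.253400; next y=-3/5·(-237.602283)+1·375.253400≈517.814769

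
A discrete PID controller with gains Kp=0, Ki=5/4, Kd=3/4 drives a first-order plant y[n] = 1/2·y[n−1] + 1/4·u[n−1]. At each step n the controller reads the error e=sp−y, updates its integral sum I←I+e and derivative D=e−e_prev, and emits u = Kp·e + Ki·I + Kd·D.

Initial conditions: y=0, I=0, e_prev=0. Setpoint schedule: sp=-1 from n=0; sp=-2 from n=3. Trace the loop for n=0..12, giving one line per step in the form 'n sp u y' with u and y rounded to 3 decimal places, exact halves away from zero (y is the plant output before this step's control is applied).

(exact arithmetic carried between steps; '≈' marks a value shown rounded to 6 d.p. or computed from one; I and e_prev carry over from the previous line; the table rounds u and y to 3 d.p., halves away from zero)
n=0: y=0, sp=-1, e=sp−y=-1; I=-1, D=e−e_prev=-1; u=0·(-1)+5/4·(-1)+3/4·(-1)=-2; next y=1/2·0+1/4·(-2)=-0.5
n=1: y=-0.5, sp=-1, e=sp−y=-0.5; I=-1.5, D=e−e_prev=0.5; u=0·(-0.5)+5/4·(-1.5)+3/4·0.5=-1.5; next y=1/2·(-0.5)+1/4·(-1.5)=-0.625
n=2: y=-0.625, sp=-1, e=sp−y=-0.375; I=-1.875, D=e−e_prev=0.125; u=0·(-0.375)+5/4·(-1.875)+3/4·0.125=-2.25; next y=1/2·(-0.625)+1/4·(-2.25)=-0.875
n=3: y=-0.875, sp=-2, e=sp−y=-1.125; I=-3, D=e−e_prev=-0.75; u=0·(-1.125)+5/4·(-3)+3/4·(-0.75)=-4.3125; next y=1/2·(-0.875)+1/4·(-4.3125)=-1.515625
n=4: y=-1.515625, sp=-2, e=sp−y=-0.484375; I=-3.484375, D=e−e_prev=0.640625; u=0·(-0.484375)+5/4·(-3.484375)+3/4·0.640625=-3.875; next y=1/2·(-1.515625)+1/4·(-3.875)≈-1.726563
n=5: y≈-1.726563, sp=-2, e=sp−y≈-0.273438; I≈-3.757813, D=e−e_prev≈0.210938; u=0·(-0.273438)+5/4·(-3.757813)+3/4·0.210938≈-4.539063; next y=1/2·(-1.726563)+1/4·(-4.539063)≈-1.998047
n=6: y≈-1.998047, sp=-2, e=sp−y≈-0.001953; I≈-3.759766, D=e−e_prev≈0.271484; u=0·(-0.001953)+5/4·(-3.759766)+3/4·0.271484≈-4.496094; next y=1/2·(-1.998047)+1/4·(-4.496094)≈-2.123047
n=7: y≈-2.123047, sp=-2, e=sp−y≈0.123047; I≈-3.636719, D=e−e_prev≈0.125; u=0·0.123047+5/4·(-3.636719)+3/4·0.125≈-4.452148; next y=1/2·(-2.123047)+1/4·(-4.452148)≈-2.174561
n=8: y≈-2.174561, sp=-2, e=sp−y≈0.174561; I≈-3.462158, D=e−e_prev≈0.051514; u=0·0.174561+5/4·(-3.462158)+3/4·0.051514≈-4.289063; next y=1/2·(-2.174561)+1/4·(-4.289063)≈-2.159546
n=9: y≈-2.159546, sp=-2, e=sp−y≈0.159546; I≈-3.302612, D=e−e_prev≈-0.015015; u=0·0.159546+5/4·(-3.302612)+3/4·(-0.015015)≈-4.139526; next y=1/2·(-2.159546)+1/4·(-4.139526)≈-2.114655
n=10: y≈-2.114655, sp=-2, e=sp−y≈0.114655; I≈-3.187958, D=e−e_prev≈-0.044891; u=0·0.114655+5/4·(-3.187958)+3/4·(-0.044891)≈-4.018616; next y=1/2·(-2.114655)+1/4·(-4.018616)≈-2.061981
n=11: y≈-2.061981, sp=-2, e=sp−y≈0.061981; I≈-3.125977, D=e−e_prev≈-0.052673; u=0·0.061981+5/4·(-3.125977)+3/4·(-0.052673)≈-3.946976; next y=1/2·(-2.061981)+1/4·(-3.946976)≈-2.017735
n=12: y≈-2.017735, sp=-2, e=sp−y≈0.017735; I≈-3.108242, D=e−e_prev≈-0.044247; u=0·0.017735+5/4·(-3.108242)+3/4·(-0.044247)≈-3.918488; next y=1/2·(-2.017735)+1/4·(-3.918488)≈-1.988489

0 -1 -2.000 0.000
1 -1 -1.500 -0.500
2 -1 -2.250 -0.625
3 -2 -4.313 -0.875
4 -2 -3.875 -1.516
5 -2 -4.539 -1.727
6 -2 -4.496 -1.998
7 -2 -4.452 -2.123
8 -2 -4.289 -2.175
9 -2 -4.140 -2.160
10 -2 -4.019 -2.115
11 -2 -3.947 -2.062
12 -2 -3.918 -2.018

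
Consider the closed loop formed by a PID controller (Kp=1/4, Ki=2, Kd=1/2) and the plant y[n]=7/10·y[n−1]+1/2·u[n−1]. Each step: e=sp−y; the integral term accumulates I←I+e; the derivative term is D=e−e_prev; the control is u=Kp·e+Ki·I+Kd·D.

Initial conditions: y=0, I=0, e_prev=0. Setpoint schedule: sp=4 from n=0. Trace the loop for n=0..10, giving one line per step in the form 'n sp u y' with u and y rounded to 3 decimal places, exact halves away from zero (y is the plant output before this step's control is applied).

0 4 11.000 0.000
1 4 1.875 5.500
2 4 3.584 4.788
3 4 0.674 5.143
4 4 1.882 3.938
5 4 2.065 3.697
6 4 2.761 3.620
7 4 2.672 3.915
8 4 2.545 4.077
9 4 2.336 4.126
10 4 2.300 4.057

(exact arithmetic carried between steps; '≈' marks a value shown rounded to 6 d.p. or computed from one; I and e_prev carry over from the previous line; the table rounds u and y to 3 d.p., halves away from zero)
n=0: y=0, sp=4, e=sp−y=4; I=4, D=e−e_prev=4; u=1/4·4+2·4+1/2·4=11; next y=7/10·0+1/2·11=5.5
n=1: y=5.5, sp=4, e=sp−y=-1.5; I=2.5, D=e−e_prev=-5.5; u=1/4·(-1.5)+2·2.5+1/2·(-5.5)=1.875; next y=7/10·5.5+1/2·1.875=4.7875
n=2: y=4.7875, sp=4, e=sp−y=-0.7875; I=1.7125, D=e−e_prev=0.7125; u=1/4·(-0.7875)+2·1.7125+1/2·0.7125=3.584375; next y=7/10·4.7875+1/2·3.584375≈5.143438
n=3: y≈5.143438, sp=4, e=sp−y≈-1.143438; I≈0.569063, D=e−e_prev≈-0.355938; u=1/4·(-1.143438)+2·0.569063+1/2·(-0.355938)≈0.674297; next y=7/10·5.143438+1/2·0.674297≈3.937555
n=4: y≈3.937555, sp=4, e=sp−y≈0.062445; I≈0.631508, D=e−e_prev≈1.205883; u=1/4·0.062445+2·0.631508+1/2·1.205883≈1.881568; next y=7/10·3.937555+1/2·1.881568≈3.697072
n=5: y≈3.697072, sp=4, e=sp−y≈0.302928; I≈0.934435, D=e−e_prev≈0.240482; u=1/4·0.302928+2·0.934435+1/2·0.240482≈2.064844; next y=7/10·3.697072+1/2·2.064844≈3.620373
n=6: y≈3.620373, sp=4, e=sp−y≈0.379627; I≈1.314063, D=e−e_prev≈0.076700; u=1/4·0.379627+2·1.314063+1/2·0.076700≈2.761382; next y=7/10·3.620373+1/2·2.761382≈3.914952
n=7: y≈3.914952, sp=4, e=sp−y≈0.085048; I≈1.399111, D=e−e_prev≈-0.294579; u=1/4·0.085048+2·1.399111+1/2·(-0.294579)≈2.672194; next y=7/10·3.914952+1/2·2.672194≈4.076563
n=8: y≈4.076563, sp=4, e=sp−y≈-0.076563; I≈1.322547, D=e−e_prev≈-0.161611; u=1/4·(-0.076563)+2·1.322547+1/2·(-0.161611)≈2.545148; next y=7/10·4.076563+1/2·2.545148≈4.126169
n=9: y≈4.126169, sp=4, e=sp−y≈-0.126169; I≈1.196379, D=e−e_prev≈-0.049605; u=1/4·(-0.126169)+2·1.196379+1/2·(-0.049605)≈2.336413; next y=7/10·4.126169+1/2·2.336413≈4.056525
n=10: y≈4.056525, sp=4, e=sp−y≈-0.056525; I≈1.139854, D=e−e_prev≈0.069644; u=1/4·(-0.056525)+2·1.139854+1/2·0.069644≈2.300400; next y=7/10·4.056525+1/2·2.300400≈3.989767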